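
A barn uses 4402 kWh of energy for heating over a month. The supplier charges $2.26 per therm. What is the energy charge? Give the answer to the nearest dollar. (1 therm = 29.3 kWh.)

$340

4402 kWh × (0.03413 therm/kWh) = 150.2 therm
Cost = 150.2 therm × $2.26/therm = $339.54 ≈ $340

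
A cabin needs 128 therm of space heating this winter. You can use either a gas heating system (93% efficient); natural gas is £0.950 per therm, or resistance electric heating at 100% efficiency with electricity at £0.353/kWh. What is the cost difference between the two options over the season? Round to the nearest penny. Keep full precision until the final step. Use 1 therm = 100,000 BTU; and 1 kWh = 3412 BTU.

£1193.51

Heat load = 128 therm × 100,000 = 12,800,000 BTU
Gas: input = 12,800,000 / 0.93 = 13,763,441 BTU = 137.6 therm → 137.6 × £0.950 = £130.75
Electric: 12,800,000 BTU / 3412 = 3,751 kWh → × £0.353 = £1,324.27
Difference = |£130.75 − £1,324.27| = £1,193.51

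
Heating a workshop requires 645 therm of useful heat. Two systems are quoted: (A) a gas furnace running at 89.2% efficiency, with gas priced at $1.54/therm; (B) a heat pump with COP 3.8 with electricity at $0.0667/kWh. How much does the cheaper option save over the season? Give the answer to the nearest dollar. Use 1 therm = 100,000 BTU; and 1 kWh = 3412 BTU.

Heat load = 645 therm × 100,000 = 64,500,000 BTU
Gas: input = 64,500,000 / 0.892 = 72,309,417 BTU = 723.1 therm → 723.1 × $1.54 = $1,113.57
Heat pump: 64,500,000 BTU / 3412 = 18,900 kWh heat; / 3.8 = 4,975 kWh in → × $0.0667 = $331.81
Difference = |$1,113.57 − $331.81| = $781.75 ≈ $782

$782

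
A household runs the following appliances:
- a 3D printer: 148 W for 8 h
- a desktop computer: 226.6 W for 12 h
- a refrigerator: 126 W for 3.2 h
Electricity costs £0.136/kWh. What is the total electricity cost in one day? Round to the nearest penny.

3D printer: 148 W × 8 h = 1,184 Wh = 1.184 kWh
desktop computer: 226.6 W × 12 h = 2,719 Wh = 2.719 kWh
refrigerator: 126 W × 3.2 h = 403 Wh = 0.4032 kWh
Total energy = 1.184 + 2.719 + 0.4032 = 4.306 kWh
Cost = 4.306 kWh × £0.136 = £0.59

£0.59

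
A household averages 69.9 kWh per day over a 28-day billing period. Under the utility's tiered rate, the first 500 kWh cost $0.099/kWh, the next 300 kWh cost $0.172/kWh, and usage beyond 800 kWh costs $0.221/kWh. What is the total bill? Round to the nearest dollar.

$357

Usage = 69.9 kWh/day × 28 days = 1957.2 kWh
First 500 kWh × $0.099 = $49.50
Next 300 kWh × $0.172 = $51.60
Remaining 1157.2 kWh × $0.221 = $255.74
Total = $356.84 ≈ $357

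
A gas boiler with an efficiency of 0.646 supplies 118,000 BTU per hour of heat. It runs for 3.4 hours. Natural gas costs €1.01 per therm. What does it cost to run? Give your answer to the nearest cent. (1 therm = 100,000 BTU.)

€6.27

Heat delivered = 118,000 BTU/h × 3.4 h = 401,200 BTU
Gas input = 401,200 / 0.646 = 621,053 BTU
= 621,053 / 100,000 = 6.211 therm
Cost = 6.211 × €1.01/therm = €6.27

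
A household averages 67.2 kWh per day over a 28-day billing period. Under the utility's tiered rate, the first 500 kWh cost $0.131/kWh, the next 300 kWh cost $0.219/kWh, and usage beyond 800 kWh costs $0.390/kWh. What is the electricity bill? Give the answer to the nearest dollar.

$553

Usage = 67.2 kWh/day × 28 days = 1881.6 kWh
First 500 kWh × $0.131 = $65.50
Next 300 kWh × $0.219 = $65.70
Remaining 1081.6 kWh × $0.390 = $421.82
Total = $553.02 ≈ $553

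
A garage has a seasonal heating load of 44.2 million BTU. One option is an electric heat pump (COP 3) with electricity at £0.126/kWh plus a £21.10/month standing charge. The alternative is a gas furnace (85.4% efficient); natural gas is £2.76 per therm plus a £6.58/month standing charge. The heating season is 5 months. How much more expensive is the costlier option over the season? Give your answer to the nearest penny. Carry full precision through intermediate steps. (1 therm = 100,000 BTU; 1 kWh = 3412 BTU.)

£811.80

Heat load = 44.2 × 10⁶ BTU = 44,200,000 BTU
Gas: input = 44,200,000 / 0.854 = 51,756,440 BTU = 517.6 therm → 517.6 × £2.76 = £1,428.48; + 5 × £6.58 standing = £1,461.38
Heat pump: 44,200,000 BTU / 3412 = 12,950 kWh heat; / 3 = 4,318 kWh in → × £0.126 = £544.08; + 5 × £21.10 standing = £649.58
Difference = |£1,461.38 − £649.58| = £811.80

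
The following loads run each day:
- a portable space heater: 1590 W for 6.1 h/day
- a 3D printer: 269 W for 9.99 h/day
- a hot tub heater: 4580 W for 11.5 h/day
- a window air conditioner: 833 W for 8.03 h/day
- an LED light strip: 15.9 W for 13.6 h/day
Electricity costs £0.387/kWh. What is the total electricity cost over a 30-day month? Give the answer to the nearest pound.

portable space heater: 1590 W × 6.1 h × 30 d = 290,970 Wh = 291 kWh
3D printer: 269 W × 9.99 h × 30 d = 80,619 Wh = 80.62 kWh
hot tub heater: 4580 W × 11.5 h × 30 d = 1,580,100 Wh = 1,580 kWh
window air conditioner: 833 W × 8.03 h × 30 d = 200,670 Wh = 200.7 kWh
LED light strip: 15.9 W × 13.6 h × 30 d = 6,487 Wh = 6.487 kWh
Total energy = 291 + 80.62 + 1,580 + 200.7 + 6.487 = 2,159 kWh
Cost = 2,159 kWh × £0.387 = £835.47 ≈ £835

£835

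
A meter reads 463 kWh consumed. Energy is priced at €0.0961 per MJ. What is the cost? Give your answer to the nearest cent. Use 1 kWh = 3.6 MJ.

463 kWh × (3.6 MJ/kWh) = 1,667 MJ
Cost = 1,667 MJ × €0.0961/MJ = €160.18

€160.18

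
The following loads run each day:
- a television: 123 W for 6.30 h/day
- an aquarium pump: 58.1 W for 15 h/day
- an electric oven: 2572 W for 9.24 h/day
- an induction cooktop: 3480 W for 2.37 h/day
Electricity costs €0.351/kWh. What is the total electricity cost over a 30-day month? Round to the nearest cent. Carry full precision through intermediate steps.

€354.43

television: 123 W × 6.30 h × 30 d = 23,247 Wh = 23.25 kWh
aquarium pump: 58.1 W × 15 h × 30 d = 26,145 Wh = 26.14 kWh
electric oven: 2572 W × 9.24 h × 30 d = 712,958 Wh = 713 kWh
induction cooktop: 3480 W × 2.37 h × 30 d = 247,428 Wh = 247.4 kWh
Total energy = 23.25 + 26.14 + 713 + 247.4 = 1,010 kWh
Cost = 1,010 kWh × €0.351 = €354.43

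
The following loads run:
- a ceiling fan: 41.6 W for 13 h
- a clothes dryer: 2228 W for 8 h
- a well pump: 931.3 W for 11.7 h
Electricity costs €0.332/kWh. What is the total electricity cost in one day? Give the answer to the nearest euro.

ceiling fan: 41.6 W × 13 h = 541 Wh = 0.5408 kWh
clothes dryer: 2228 W × 8 h = 17,824 Wh = 17.82 kWh
well pump: 931.3 W × 11.7 h = 10,896 Wh = 10.9 kWh
Total energy = 0.5408 + 17.82 + 10.9 = 29.26 kWh
Cost = 29.26 kWh × €0.332 = €9.71 ≈ €10

€10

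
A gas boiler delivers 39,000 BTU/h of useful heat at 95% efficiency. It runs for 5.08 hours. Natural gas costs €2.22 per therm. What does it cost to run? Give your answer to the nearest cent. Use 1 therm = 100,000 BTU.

€4.63

Heat delivered = 39,000 BTU/h × 5.08 h = 198,120 BTU
Gas input = 198,120 / 0.95 = 208,547 BTU
= 208,547 / 100,000 = 2.085 therm
Cost = 2.085 × €2.22/therm = €4.63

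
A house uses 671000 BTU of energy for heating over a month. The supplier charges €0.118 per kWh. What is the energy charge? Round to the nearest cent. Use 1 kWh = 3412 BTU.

671000 BTU × (0.00029308 kWh/BTU) = 196.7 kWh
Cost = 196.7 kWh × €0.118/kWh = €23.21

€23.21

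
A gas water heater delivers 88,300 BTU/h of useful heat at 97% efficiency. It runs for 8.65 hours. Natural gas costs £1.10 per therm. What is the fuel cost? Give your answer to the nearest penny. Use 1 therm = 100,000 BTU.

£8.66

Heat delivered = 88,300 BTU/h × 8.65 h = 763,795 BTU
Gas input = 763,795 / 0.97 = 787,418 BTU
= 787,418 / 100,000 = 7.874 therm
Cost = 7.874 × £1.10/therm = £8.66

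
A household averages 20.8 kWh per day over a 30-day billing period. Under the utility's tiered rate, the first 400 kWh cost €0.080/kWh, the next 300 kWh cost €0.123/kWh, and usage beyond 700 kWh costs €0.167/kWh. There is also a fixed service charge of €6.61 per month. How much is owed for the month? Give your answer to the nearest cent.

Usage = 20.8 kWh/day × 30 days = 624 kWh
First 400 kWh × €0.080 = €32.00
Next 224 kWh × €0.123 = €27.55
Remaining tier: 0 kWh (not reached)
Energy charge = €59.55; + service €6.61 = €66.16

€66.16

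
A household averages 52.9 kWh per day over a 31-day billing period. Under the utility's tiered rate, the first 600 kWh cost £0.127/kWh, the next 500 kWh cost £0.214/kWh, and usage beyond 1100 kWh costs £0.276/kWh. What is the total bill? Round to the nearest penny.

£332.21

Usage = 52.9 kWh/day × 31 days = 1639.9 kWh
First 600 kWh × £0.127 = £76.20
Next 500 kWh × £0.214 = £107.00
Remaining 539.9 kWh × £0.276 = £149.01
Total = £332.21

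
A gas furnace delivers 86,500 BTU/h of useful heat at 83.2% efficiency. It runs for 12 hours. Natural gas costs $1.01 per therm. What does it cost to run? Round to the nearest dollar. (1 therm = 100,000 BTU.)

Heat delivered = 86,500 BTU/h × 12 h = 1,038,000 BTU
Gas input = 1,038,000 / 0.832 = 1,247,596 BTU
= 1,247,596 / 100,000 = 12.48 therm
Cost = 12.48 × $1.01/therm = $12.60 ≈ $13

$13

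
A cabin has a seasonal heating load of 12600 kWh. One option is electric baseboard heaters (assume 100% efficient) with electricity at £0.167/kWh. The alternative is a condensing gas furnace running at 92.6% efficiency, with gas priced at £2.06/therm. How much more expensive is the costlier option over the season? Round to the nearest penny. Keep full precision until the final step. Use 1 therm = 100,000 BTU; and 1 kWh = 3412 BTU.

Heat load = 12600 kWh × 3412 = 42,991,200 BTU
Gas: input = 42,991,200 / 0.926 = 46,426,782 BTU = 464.3 therm → 464.3 × £2.06 = £956.39
Electric: 42,991,200 BTU / 3412 = 12,600 kWh → × £0.167 = £2,104.20
Difference = |£956.39 − £2,104.20| = £1,147.81

£1147.81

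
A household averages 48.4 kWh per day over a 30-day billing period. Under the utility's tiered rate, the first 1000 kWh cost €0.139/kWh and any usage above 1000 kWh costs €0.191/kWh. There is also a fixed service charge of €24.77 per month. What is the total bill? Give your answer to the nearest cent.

€250.10

Usage = 48.4 kWh/day × 30 days = 1452 kWh
First 1000 kWh × €0.139 = €139.00
Remaining 452 kWh × €0.191 = €86.33
Energy charge = €225.33; + service €24.77 = €250.10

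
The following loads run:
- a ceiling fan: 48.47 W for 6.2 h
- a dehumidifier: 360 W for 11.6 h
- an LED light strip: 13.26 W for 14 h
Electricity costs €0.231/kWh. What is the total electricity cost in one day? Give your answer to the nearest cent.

ceiling fan: 48.47 W × 6.2 h = 301 Wh = 0.3005 kWh
dehumidifier: 360 W × 11.6 h = 4,176 Wh = 4.176 kWh
LED light strip: 13.26 W × 14 h = 186 Wh = 0.1856 kWh
Total energy = 0.3005 + 4.176 + 0.1856 = 4.662 kWh
Cost = 4.662 kWh × €0.231 = €1.08

€1.08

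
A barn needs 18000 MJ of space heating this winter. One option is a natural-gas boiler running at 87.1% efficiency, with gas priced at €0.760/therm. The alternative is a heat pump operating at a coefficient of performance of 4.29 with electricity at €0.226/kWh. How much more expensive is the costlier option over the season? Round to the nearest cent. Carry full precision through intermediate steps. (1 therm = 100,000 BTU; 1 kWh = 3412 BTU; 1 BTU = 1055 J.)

Heat load = 18000 MJ = 18,000,000,000 J / 1055 = 17,061,611 BTU
Gas: input = 17,061,611 / 0.871 = 19,588,532 BTU = 195.9 therm → 195.9 × €0.760 = €148.87
Heat pump: 17,061,611 BTU / 3412 = 5,000 kWh heat; / 4.29 = 1,166 kWh in → × €0.226 = €263.43
Difference = |€148.87 − €263.43| = €114.56

€114.56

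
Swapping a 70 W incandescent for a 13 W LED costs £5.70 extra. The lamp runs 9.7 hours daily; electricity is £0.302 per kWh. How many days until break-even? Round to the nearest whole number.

Power saved = 70 − 13 = 57 W
Daily energy saved = 57 W × 9.7 h = 552.9 Wh = 0.5529 kWh
Daily savings = 0.5529 × £0.302 = £0.1670
Payback = £5.70 / £0.1670 per day = 34.14 days

34 days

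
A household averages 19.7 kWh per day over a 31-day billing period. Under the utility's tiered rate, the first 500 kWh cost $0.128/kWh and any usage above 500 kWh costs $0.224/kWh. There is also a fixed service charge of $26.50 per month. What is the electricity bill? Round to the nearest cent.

$115.30

Usage = 19.7 kWh/day × 31 days = 610.7 kWh
First 500 kWh × $0.128 = $64.00
Remaining 110.7 kWh × $0.224 = $24.80
Energy charge = $88.80; + service $26.50 = $115.30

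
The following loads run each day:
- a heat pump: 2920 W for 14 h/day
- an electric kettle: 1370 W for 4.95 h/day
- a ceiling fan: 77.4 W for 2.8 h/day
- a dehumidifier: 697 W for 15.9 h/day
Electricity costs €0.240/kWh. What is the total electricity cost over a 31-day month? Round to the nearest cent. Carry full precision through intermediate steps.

heat pump: 2920 W × 14 h × 31 d = 1,267,280 Wh = 1,267 kWh
electric kettle: 1370 W × 4.95 h × 31 d = 210,226 Wh = 210.2 kWh
ceiling fan: 77.4 W × 2.8 h × 31 d = 6,718 Wh = 6.718 kWh
dehumidifier: 697 W × 15.9 h × 31 d = 343,551 Wh = 343.6 kWh
Total energy = 1,267 + 210.2 + 6.718 + 343.6 = 1,828 kWh
Cost = 1,828 kWh × €0.240 = €438.67

€438.67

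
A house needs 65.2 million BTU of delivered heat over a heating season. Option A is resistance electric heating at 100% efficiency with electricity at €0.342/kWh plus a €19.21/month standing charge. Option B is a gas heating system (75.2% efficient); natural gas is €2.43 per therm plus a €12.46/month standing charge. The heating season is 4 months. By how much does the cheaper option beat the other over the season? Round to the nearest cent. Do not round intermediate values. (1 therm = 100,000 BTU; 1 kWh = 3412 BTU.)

Heat load = 65.2 × 10⁶ BTU = 65,200,000 BTU
Gas: input = 65,200,000 / 0.752 = 86,702,128 BTU = 867 therm → 867 × €2.43 = €2,106.86; + 4 × €12.46 standing = €2,156.70
Electric: 65,200,000 BTU / 3412 = 19,110 kWh → × €0.342 = €6,535.29; + 4 × €19.21 standing = €6,612.13
Difference = |€2,156.70 − €6,612.13| = €4,455.43

€4455.43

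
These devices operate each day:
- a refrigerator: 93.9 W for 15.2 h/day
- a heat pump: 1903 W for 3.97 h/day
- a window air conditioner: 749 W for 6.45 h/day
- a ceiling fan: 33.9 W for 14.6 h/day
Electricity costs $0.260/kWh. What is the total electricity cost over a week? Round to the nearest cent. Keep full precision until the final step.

$26.04

refrigerator: 93.9 W × 15.2 h × 7 d = 9,991 Wh = 9.991 kWh
heat pump: 1903 W × 3.97 h × 7 d = 52,884 Wh = 52.88 kWh
window air conditioner: 749 W × 6.45 h × 7 d = 33,817 Wh = 33.82 kWh
ceiling fan: 33.9 W × 14.6 h × 7 d = 3,465 Wh = 3.465 kWh
Total energy = 9.991 + 52.88 + 33.82 + 3.465 = 100.2 kWh
Cost = 100.2 kWh × $0.260 = $26.04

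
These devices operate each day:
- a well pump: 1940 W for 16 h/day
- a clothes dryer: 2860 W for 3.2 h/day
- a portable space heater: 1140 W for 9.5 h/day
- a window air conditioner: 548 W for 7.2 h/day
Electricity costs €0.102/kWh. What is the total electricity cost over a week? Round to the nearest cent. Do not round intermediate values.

€39.25

well pump: 1940 W × 16 h × 7 d = 217,280 Wh = 217.3 kWh
clothes dryer: 2860 W × 3.2 h × 7 d = 64,064 Wh = 64.06 kWh
portable space heater: 1140 W × 9.5 h × 7 d = 75,810 Wh = 75.81 kWh
window air conditioner: 548 W × 7.2 h × 7 d = 27,619 Wh = 27.62 kWh
Total energy = 217.3 + 64.06 + 75.81 + 27.62 = 384.8 kWh
Cost = 384.8 kWh × €0.102 = €39.25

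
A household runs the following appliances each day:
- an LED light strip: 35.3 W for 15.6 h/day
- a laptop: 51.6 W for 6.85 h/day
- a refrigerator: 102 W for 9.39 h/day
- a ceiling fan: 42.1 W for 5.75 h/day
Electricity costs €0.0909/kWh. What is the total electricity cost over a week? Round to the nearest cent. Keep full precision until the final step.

€1.34

LED light strip: 35.3 W × 15.6 h × 7 d = 3,855 Wh = 3.855 kWh
laptop: 51.6 W × 6.85 h × 7 d = 2,474 Wh = 2.474 kWh
refrigerator: 102 W × 9.39 h × 7 d = 6,704 Wh = 6.704 kWh
ceiling fan: 42.1 W × 5.75 h × 7 d = 1,695 Wh = 1.695 kWh
Total energy = 3.855 + 2.474 + 6.704 + 1.695 = 14.73 kWh
Cost = 14.73 kWh × €0.0909 = €1.34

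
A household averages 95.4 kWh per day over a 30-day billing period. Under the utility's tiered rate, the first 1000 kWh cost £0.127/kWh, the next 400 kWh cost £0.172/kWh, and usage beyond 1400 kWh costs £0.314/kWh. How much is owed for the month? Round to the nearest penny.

£654.87

Usage = 95.4 kWh/day × 30 days = 2862 kWh
First 1000 kWh × £0.127 = £127.00
Next 400 kWh × £0.172 = £68.80
Remaining 1462 kWh × £0.314 = £459.07
Total = £654.87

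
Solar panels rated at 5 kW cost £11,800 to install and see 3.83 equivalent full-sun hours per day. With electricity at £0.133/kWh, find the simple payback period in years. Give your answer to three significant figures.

12.7 years

Daily generation = 5 kW × 3.83 h = 19.15 kWh
Annual generation = 19.15 × 365 = 6989.7 kWh
Annual savings = 6989.7 × £0.133 = £929.64
Payback = £11,800 / £929.64 = 12.7 years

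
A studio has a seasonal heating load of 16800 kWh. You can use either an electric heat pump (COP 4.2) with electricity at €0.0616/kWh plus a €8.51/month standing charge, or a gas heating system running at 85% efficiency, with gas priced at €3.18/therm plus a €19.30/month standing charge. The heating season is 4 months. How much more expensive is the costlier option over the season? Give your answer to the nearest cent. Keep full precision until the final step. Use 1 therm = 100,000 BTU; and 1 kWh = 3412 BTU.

Heat load = 16800 kWh × 3412 = 57,321,600 BTU
Gas: input = 57,321,600 / 0.85 = 67,437,176 BTU = 674.4 therm → 674.4 × €3.18 = €2,144.50; + 4 × €19.30 standing = €2,221.70
Heat pump: 57,321,600 BTU / 3412 = 16,800 kWh heat; / 4.2 = 4,000 kWh in → × €0.0616 = €246.40; + 4 × €8.51 standing = €280.44
Difference = |€2,221.70 − €280.44| = €1,941.26

€1941.26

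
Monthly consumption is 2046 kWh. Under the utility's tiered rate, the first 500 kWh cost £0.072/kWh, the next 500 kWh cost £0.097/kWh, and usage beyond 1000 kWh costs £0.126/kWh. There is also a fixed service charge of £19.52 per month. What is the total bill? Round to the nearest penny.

First 500 kWh × £0.072 = £36.00
Next 500 kWh × £0.097 = £48.50
Remaining 1046 kWh × £0.126 = £131.80
Energy charge = £216.30; + service £19.52 = £235.82

£235.82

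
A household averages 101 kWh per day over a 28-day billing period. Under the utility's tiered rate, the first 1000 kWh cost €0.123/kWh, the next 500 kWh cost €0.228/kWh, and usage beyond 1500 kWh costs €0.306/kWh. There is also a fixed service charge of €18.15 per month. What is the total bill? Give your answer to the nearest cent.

€661.52

Usage = 101 kWh/day × 28 days = 2828 kWh
First 1000 kWh × €0.123 = €123.00
Next 500 kWh × €0.228 = €114.00
Remaining 1328 kWh × €0.306 = €406.37
Energy charge = €643.37; + service €18.15 = €661.52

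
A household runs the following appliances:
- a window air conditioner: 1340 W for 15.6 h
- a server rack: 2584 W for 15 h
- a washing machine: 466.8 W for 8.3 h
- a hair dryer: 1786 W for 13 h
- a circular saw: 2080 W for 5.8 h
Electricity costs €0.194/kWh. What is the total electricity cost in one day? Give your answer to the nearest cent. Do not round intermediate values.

window air conditioner: 1340 W × 15.6 h = 20,904 Wh = 20.9 kWh
server rack: 2584 W × 15 h = 38,760 Wh = 38.76 kWh
washing machine: 466.8 W × 8.3 h = 3,874 Wh = 3.874 kWh
hair dryer: 1786 W × 13 h = 23,218 Wh = 23.22 kWh
circular saw: 2080 W × 5.8 h = 12,064 Wh = 12.06 kWh
Total energy = 20.9 + 38.76 + 3.874 + 23.22 + 12.06 = 98.82 kWh
Cost = 98.82 kWh × €0.194 = €19.17

€19.17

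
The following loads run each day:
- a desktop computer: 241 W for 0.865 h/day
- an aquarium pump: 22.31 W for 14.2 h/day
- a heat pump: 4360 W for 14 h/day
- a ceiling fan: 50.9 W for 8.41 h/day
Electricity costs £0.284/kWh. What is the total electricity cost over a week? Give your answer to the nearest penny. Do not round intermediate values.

£123.24

desktop computer: 241 W × 0.865 h × 7 d = 1,459 Wh = 1.459 kWh
aquarium pump: 22.31 W × 14.2 h × 7 d = 2,218 Wh = 2.218 kWh
heat pump: 4360 W × 14 h × 7 d = 427,280 Wh = 427.3 kWh
ceiling fan: 50.9 W × 8.41 h × 7 d = 2,996 Wh = 2.996 kWh
Total energy = 1.459 + 2.218 + 427.3 + 2.996 = 434 kWh
Cost = 434 kWh × £0.284 = £123.24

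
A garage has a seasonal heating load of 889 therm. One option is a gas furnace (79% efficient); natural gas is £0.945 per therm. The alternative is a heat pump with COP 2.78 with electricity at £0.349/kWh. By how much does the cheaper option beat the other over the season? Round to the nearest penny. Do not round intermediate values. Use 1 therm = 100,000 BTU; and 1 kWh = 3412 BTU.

£2207.52

Heat load = 889 therm × 100,000 = 88,900,000 BTU
Gas: input = 88,900,000 / 0.79 = 112,531,646 BTU = 1,125 therm → 1,125 × £0.945 = £1,063.42
Heat pump: 88,900,000 BTU / 3412 = 26,060 kWh heat; / 2.78 = 9,372 kWh in → × £0.349 = £3,270.95
Difference = |£1,063.42 − £3,270.95| = £2,207.52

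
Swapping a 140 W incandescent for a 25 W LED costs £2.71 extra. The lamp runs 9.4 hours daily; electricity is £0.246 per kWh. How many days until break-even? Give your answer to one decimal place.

10.2 days

Power saved = 140 − 25 = 115 W
Daily energy saved = 115 W × 9.4 h = 1081 Wh = 1.081 kWh
Daily savings = 1.081 × £0.246 = £0.2659
Payback = £2.71 / £0.2659 per day = 10.19 days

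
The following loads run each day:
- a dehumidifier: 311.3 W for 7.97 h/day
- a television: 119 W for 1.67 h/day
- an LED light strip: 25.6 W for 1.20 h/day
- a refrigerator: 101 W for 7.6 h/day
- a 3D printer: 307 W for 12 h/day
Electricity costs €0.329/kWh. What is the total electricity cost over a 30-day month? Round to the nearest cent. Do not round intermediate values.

€70.69

dehumidifier: 311.3 W × 7.97 h × 30 d = 74,432 Wh = 74.43 kWh
television: 119 W × 1.67 h × 30 d = 5,962 Wh = 5.962 kWh
LED light strip: 25.6 W × 1.20 h × 30 d = 922 Wh = 0.9216 kWh
refrigerator: 101 W × 7.6 h × 30 d = 23,028 Wh = 23.03 kWh
3D printer: 307 W × 12 h × 30 d = 110,520 Wh = 110.5 kWh
Total energy = 74.43 + 5.962 + 0.9216 + 23.03 + 110.5 = 214.9 kWh
Cost = 214.9 kWh × €0.329 = €70.69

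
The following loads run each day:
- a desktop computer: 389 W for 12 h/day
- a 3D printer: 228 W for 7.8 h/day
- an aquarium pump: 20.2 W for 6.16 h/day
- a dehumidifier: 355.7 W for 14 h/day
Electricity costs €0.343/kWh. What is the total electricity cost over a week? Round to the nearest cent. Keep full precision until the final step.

desktop computer: 389 W × 12 h × 7 d = 32,676 Wh = 32.68 kWh
3D printer: 228 W × 7.8 h × 7 d = 12,449 Wh = 12.45 kWh
aquarium pump: 20.2 W × 6.16 h × 7 d = 871 Wh = 0.871 kWh
dehumidifier: 355.7 W × 14 h × 7 d = 34,859 Wh = 34.86 kWh
Total energy = 32.68 + 12.45 + 0.871 + 34.86 = 80.85 kWh
Cost = 80.85 kWh × €0.343 = €27.73

€27.73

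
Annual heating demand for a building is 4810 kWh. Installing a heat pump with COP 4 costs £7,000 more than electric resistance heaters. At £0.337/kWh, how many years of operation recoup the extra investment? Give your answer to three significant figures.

Resistance: 4810 kWh × £0.337 = £1,620.97/yr
Heat pump: 4810 / 4 = 1202 kWh in → × £0.337 = £405.24/yr
Annual savings = £1,215.73
Payback = £7,000 / £1,215.73 = 5.76 years

5.76 years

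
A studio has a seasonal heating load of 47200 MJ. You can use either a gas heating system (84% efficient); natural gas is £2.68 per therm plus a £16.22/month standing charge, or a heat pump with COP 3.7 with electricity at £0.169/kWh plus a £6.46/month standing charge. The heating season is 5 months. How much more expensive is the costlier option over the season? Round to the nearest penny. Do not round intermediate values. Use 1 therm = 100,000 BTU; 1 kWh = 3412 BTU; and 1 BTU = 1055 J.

Heat load = 47200 MJ = 47,200,000,000 J / 1055 = 44,739,336 BTU
Gas: input = 44,739,336 / 0.84 = 53,261,115 BTU = 532.6 therm → 532.6 × £2.68 = £1,427.40; + 5 × £16.22 standing = £1,508.50
Heat pump: 44,739,336 BTU / 3412 = 13,110 kWh heat; / 3.7 = 3,544 kWh in → × £0.169 = £598.92; + 5 × £6.46 standing = £631.22
Difference = |£1,508.50 − £631.22| = £877.28

£877.28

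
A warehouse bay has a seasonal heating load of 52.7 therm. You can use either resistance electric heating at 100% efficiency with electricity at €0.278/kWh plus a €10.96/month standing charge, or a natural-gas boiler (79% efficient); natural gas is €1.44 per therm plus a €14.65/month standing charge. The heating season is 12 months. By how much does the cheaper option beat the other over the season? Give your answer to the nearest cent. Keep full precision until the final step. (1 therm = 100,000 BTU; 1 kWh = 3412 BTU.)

Heat load = 52.7 therm × 100,000 = 5,270,000 BTU
Gas: input = 5,270,000 / 0.79 = 6,670,886 BTU = 66.71 therm → 66.71 × €1.44 = €96.06; + 12 × €14.65 standing = €271.86
Electric: 5,270,000 BTU / 3412 = 1,545 kWh → × €0.278 = €429.38; + 12 × €10.96 standing = €560.90
Difference = |€271.86 − €560.90| = €289.04

€289.04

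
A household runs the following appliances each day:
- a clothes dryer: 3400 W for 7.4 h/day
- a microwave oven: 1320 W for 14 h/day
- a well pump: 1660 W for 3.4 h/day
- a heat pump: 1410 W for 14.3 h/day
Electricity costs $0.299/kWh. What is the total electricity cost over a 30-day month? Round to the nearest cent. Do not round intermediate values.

clothes dryer: 3400 W × 7.4 h × 30 d = 754,800 Wh = 754.8 kWh
microwave oven: 1320 W × 14 h × 30 d = 554,400 Wh = 554.4 kWh
well pump: 1660 W × 3.4 h × 30 d = 169,320 Wh = 169.3 kWh
heat pump: 1410 W × 14.3 h × 30 d = 604,890 Wh = 604.9 kWh
Total energy = 754.8 + 554.4 + 169.3 + 604.9 = 2,083 kWh
Cost = 2,083 kWh × $0.299 = $622.94

$622.94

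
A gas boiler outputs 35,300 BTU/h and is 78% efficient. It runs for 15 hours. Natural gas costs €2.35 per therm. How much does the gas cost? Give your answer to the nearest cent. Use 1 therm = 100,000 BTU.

Heat delivered = 35,300 BTU/h × 15 h = 529,500 BTU
Gas input = 529,500 / 0.78 = 678,846 BTU
= 678,846 / 100,000 = 6.788 therm
Cost = 6.788 × €2.35/therm = €15.95

€15.95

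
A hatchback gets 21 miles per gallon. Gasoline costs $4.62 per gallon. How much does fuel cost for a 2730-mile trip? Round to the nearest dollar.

Fuel = 2730 mi / 21 mpg = 130 gal
Cost = 130 gal × $4.62/gal = $600.60 ≈ $601

$601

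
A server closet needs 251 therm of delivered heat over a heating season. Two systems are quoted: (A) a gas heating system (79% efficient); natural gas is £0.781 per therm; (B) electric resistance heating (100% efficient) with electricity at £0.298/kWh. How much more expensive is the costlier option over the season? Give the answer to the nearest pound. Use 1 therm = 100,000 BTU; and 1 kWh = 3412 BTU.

Heat load = 251 therm × 100,000 = 25,100,000 BTU
Gas: input = 25,100,000 / 0.79 = 31,772,152 BTU = 317.7 therm → 317.7 × £0.781 = £248.14
Electric: 25,100,000 BTU / 3412 = 7,356 kWh → × £0.298 = £2,192.20
Difference = |£248.14 − £2,192.20| = £1,944.06 ≈ £1944

£1944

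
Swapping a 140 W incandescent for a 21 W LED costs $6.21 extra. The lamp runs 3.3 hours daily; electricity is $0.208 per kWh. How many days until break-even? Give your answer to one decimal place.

76.0 days

Power saved = 140 − 21 = 119 W
Daily energy saved = 119 W × 3.3 h = 392.7 Wh = 0.3927 kWh
Daily savings = 0.3927 × $0.208 = $0.0817
Payback = $6.21 / $0.0817 per day = 76.03 days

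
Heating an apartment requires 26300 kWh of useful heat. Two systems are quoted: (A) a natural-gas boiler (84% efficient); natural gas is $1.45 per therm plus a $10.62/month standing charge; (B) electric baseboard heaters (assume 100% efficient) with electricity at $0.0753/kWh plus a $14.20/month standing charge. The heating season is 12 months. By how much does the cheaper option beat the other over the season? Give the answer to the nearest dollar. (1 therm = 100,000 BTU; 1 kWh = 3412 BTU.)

Heat load = 26300 kWh × 3412 = 89,735,600 BTU
Gas: input = 89,735,600 / 0.84 = 106,828,095 BTU = 1,068 therm → 1,068 × $1.45 = $1,549.01; + 12 × $10.62 standing = $1,676.45
Electric: 89,735,600 BTU / 3412 = 26,300 kWh → × $0.0753 = $1,980.39; + 12 × $14.20 standing = $2,150.79
Difference = |$1,676.45 − $2,150.79| = $474.34 ≈ $474

$474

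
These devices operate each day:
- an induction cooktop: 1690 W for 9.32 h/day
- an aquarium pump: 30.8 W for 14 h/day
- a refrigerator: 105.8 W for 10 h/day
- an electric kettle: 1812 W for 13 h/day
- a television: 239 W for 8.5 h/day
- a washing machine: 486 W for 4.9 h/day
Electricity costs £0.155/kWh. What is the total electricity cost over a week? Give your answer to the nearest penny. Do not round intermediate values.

induction cooktop: 1690 W × 9.32 h × 7 d = 110,256 Wh = 110.3 kWh
aquarium pump: 30.8 W × 14 h × 7 d = 3,018 Wh = 3.018 kWh
refrigerator: 105.8 W × 10 h × 7 d = 7,406 Wh = 7.406 kWh
electric kettle: 1812 W × 13 h × 7 d = 164,892 Wh = 164.9 kWh
television: 239 W × 8.5 h × 7 d = 14,220 Wh = 14.22 kWh
washing machine: 486 W × 4.9 h × 7 d = 16,670 Wh = 16.67 kWh
Total energy = 110.3 + 3.018 + 7.406 + 164.9 + 14.22 + 16.67 = 316.5 kWh
Cost = 316.5 kWh × £0.155 = £49.05

£49.05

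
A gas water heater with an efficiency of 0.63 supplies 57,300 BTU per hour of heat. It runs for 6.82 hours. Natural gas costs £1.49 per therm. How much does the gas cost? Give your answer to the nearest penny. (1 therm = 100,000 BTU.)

£9.24

Heat delivered = 57,300 BTU/h × 6.82 h = 390,786 BTU
Gas input = 390,786 / 0.63 = 620,295 BTU
= 620,295 / 100,000 = 6.203 therm
Cost = 6.203 × £1.49/therm = £9.24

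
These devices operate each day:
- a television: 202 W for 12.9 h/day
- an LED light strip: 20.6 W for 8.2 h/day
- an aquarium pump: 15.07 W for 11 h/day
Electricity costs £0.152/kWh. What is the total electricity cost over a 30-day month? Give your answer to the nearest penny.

£13.41

television: 202 W × 12.9 h × 30 d = 78,174 Wh = 78.17 kWh
LED light strip: 20.6 W × 8.2 h × 30 d = 5,068 Wh = 5.068 kWh
aquarium pump: 15.07 W × 11 h × 30 d = 4,973 Wh = 4.973 kWh
Total energy = 78.17 + 5.068 + 4.973 = 88.21 kWh
Cost = 88.21 kWh × £0.152 = £13.41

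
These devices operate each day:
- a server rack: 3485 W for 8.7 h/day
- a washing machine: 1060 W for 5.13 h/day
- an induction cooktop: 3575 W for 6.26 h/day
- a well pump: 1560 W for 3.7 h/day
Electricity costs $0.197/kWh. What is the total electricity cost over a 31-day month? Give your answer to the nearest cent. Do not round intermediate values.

server rack: 3485 W × 8.7 h × 31 d = 939,904 Wh = 939.9 kWh
washing machine: 1060 W × 5.13 h × 31 d = 168,572 Wh = 168.6 kWh
induction cooktop: 3575 W × 6.26 h × 31 d = 693,764 Wh = 693.8 kWh
well pump: 1560 W × 3.7 h × 31 d = 178,932 Wh = 178.9 kWh
Total energy = 939.9 + 168.6 + 693.8 + 178.9 = 1,981 kWh
Cost = 1,981 kWh × $0.197 = $390.29

$390.29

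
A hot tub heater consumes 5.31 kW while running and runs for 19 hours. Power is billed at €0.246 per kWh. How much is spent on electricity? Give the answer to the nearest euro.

Energy = 5310 W × 19 h = 100,890 Wh = 100.9 kWh
Cost = 100.9 kWh × €0.246/kWh = €24.82 ≈ €25

€25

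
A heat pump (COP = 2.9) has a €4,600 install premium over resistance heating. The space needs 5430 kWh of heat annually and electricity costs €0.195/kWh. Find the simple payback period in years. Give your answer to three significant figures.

Resistance: 5430 kWh × €0.195 = €1,058.85/yr
Heat pump: 5430 / 2.9 = 1872 kWh in → × €0.195 = €365.12/yr
Annual savings = €693.73
Payback = €4,600 / €693.73 = 6.63 years

6.63 years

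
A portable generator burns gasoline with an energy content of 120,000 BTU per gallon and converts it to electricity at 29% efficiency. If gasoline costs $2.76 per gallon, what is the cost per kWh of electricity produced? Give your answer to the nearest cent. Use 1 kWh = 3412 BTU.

Electrical output per gallon = 120,000 BTU × 0.29 / 3412 BTU/kWh = 10.2 kWh
Cost per kWh = $2.76 / 10.2 kWh = $0.271

$0.27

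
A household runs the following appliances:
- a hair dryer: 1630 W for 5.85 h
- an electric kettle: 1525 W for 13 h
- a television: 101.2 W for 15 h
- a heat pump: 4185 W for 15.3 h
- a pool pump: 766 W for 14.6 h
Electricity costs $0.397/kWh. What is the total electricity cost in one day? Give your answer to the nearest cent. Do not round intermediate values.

hair dryer: 1630 W × 5.85 h = 9,536 Wh = 9.536 kWh
electric kettle: 1525 W × 13 h = 19,825 Wh = 19.82 kWh
television: 101.2 W × 15 h = 1,518 Wh = 1.518 kWh
heat pump: 4185 W × 15.3 h = 64,030 Wh = 64.03 kWh
pool pump: 766 W × 14.6 h = 11,184 Wh = 11.18 kWh
Total energy = 9.536 + 19.82 + 1.518 + 64.03 + 11.18 = 106.1 kWh
Cost = 106.1 kWh × $0.397 = $42.12

$42.12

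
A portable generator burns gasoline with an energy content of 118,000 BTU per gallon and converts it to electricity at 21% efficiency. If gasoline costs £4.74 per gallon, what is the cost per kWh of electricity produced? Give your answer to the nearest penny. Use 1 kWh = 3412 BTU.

£0.65

Electrical output per gallon = 118,000 BTU × 0.21 / 3412 BTU/kWh = 7.263 kWh
Cost per kWh = £4.74 / 7.263 kWh = £0.653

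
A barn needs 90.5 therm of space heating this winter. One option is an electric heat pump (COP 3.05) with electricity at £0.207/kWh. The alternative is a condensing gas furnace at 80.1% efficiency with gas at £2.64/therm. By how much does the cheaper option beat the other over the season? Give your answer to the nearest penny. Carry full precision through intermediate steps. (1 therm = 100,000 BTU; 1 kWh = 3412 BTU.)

Heat load = 90.5 therm × 100,000 = 9,050,000 BTU
Gas: input = 9,050,000 / 0.801 = 11,298,377 BTU = 113 therm → 113 × £2.64 = £298.28
Heat pump: 9,050,000 BTU / 3412 = 2,652 kWh heat; / 3.05 = 869.6 kWh in → × £0.207 = £180.02
Difference = |£298.28 − £180.02| = £118.26

£118.26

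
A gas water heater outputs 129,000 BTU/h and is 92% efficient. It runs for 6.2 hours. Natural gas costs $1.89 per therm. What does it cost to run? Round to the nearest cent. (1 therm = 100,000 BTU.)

Heat delivered = 129,000 BTU/h × 6.2 h = 799,800 BTU
Gas input = 799,800 / 0.92 = 869,348 BTU
= 869,348 / 100,000 = 8.693 therm
Cost = 8.693 × $1.89/therm = $16.43

$16.43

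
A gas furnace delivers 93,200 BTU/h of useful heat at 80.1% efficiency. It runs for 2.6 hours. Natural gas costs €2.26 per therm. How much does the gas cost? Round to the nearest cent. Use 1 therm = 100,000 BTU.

Heat delivered = 93,200 BTU/h × 2.6 h = 242,320 BTU
Gas input = 242,320 / 0.801 = 302,522 BTU
= 302,522 / 100,000 = 3.025 therm
Cost = 3.025 × €2.26/therm = €6.84

€6.84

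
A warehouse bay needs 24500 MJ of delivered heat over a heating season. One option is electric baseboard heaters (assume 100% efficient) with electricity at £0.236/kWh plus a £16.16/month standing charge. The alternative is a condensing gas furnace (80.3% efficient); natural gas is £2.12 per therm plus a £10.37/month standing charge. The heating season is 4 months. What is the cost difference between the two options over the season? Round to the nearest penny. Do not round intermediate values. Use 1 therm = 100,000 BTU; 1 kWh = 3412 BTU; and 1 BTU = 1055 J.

Heat load = 24500 MJ = 24,500,000,000 J / 1055 = 23,222,749 BTU
Gas: input = 23,222,749 / 0.803 = 28,919,986 BTU = 289.2 therm → 289.2 × £2.12 = £613.10; + 4 × £10.37 standing = £654.58
Electric: 23,222,749 BTU / 3412 = 6,806 kWh → × £0.236 = £1,606.26; + 4 × £16.16 standing = £1,670.90
Difference = |£654.58 − £1,670.90| = £1,016.32

£1016.32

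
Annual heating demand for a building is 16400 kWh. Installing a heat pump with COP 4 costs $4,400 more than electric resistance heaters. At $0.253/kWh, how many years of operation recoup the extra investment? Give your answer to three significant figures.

Resistance: 16400 kWh × $0.253 = $4,149.20/yr
Heat pump: 16400 / 4 = 4100 kWh in → × $0.253 = $1,037.30/yr
Annual savings = $3,111.90
Payback = $4,400 / $3,111.90 = 1.41 years

1.41 years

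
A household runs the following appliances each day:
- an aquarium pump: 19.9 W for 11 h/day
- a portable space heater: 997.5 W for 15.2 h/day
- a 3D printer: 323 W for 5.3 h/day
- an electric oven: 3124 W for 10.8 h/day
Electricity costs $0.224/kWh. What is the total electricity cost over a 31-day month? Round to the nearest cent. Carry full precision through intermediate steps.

aquarium pump: 19.9 W × 11 h × 31 d = 6,786 Wh = 6.786 kWh
portable space heater: 997.5 W × 15.2 h × 31 d = 470,022 Wh = 470 kWh
3D printer: 323 W × 5.3 h × 31 d = 53,069 Wh = 53.07 kWh
electric oven: 3124 W × 10.8 h × 31 d = 1,045,915 Wh = 1,046 kWh
Total energy = 6.786 + 470 + 53.07 + 1,046 = 1,576 kWh
Cost = 1,576 kWh × $0.224 = $352.98

$352.98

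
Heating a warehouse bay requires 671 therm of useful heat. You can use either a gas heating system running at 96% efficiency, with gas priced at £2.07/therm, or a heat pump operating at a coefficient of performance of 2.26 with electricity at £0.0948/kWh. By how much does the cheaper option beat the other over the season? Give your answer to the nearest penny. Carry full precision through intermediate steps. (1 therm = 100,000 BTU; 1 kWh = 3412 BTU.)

£621.92

Heat load = 671 therm × 100,000 = 67,100,000 BTU
Gas: input = 67,100,000 / 0.96 = 69,895,833 BTU = 699 therm → 699 × £2.07 = £1,446.84
Heat pump: 67,100,000 BTU / 3412 = 19,670 kWh heat; / 2.26 = 8,702 kWh in → × £0.0948 = £824.92
Difference = |£1,446.84 − £824.92| = £621.92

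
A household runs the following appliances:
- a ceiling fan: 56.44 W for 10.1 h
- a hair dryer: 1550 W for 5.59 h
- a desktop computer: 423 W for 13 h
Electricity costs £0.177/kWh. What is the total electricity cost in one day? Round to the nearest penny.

ceiling fan: 56.44 W × 10.1 h = 570 Wh = 0.57 kWh
hair dryer: 1550 W × 5.59 h = 8,664 Wh = 8.665 kWh
desktop computer: 423 W × 13 h = 5,499 Wh = 5.499 kWh
Total energy = 0.57 + 8.665 + 5.499 = 14.73 kWh
Cost = 14.73 kWh × £0.177 = £2.61

£2.61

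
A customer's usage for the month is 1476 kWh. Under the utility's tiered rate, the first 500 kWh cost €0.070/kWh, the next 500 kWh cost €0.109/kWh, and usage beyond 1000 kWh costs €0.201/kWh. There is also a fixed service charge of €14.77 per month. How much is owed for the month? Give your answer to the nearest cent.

First 500 kWh × €0.070 = €35.00
Next 500 kWh × €0.109 = €54.50
Remaining 476 kWh × €0.201 = €95.68
Energy charge = €185.18; + service €14.77 = €199.95

€199.95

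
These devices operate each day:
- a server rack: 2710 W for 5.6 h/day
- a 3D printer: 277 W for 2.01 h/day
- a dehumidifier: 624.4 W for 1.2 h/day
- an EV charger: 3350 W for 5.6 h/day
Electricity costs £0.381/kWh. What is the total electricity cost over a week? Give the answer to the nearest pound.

server rack: 2710 W × 5.6 h × 7 d = 106,232 Wh = 106.2 kWh
3D printer: 277 W × 2.01 h × 7 d = 3,897 Wh = 3.897 kWh
dehumidifier: 624.4 W × 1.2 h × 7 d = 5,245 Wh = 5.245 kWh
EV charger: 3350 W × 5.6 h × 7 d = 131,320 Wh = 131.3 kWh
Total energy = 106.2 + 3.897 + 5.245 + 131.3 = 246.7 kWh
Cost = 246.7 kWh × £0.381 = £93.99 ≈ £94

£94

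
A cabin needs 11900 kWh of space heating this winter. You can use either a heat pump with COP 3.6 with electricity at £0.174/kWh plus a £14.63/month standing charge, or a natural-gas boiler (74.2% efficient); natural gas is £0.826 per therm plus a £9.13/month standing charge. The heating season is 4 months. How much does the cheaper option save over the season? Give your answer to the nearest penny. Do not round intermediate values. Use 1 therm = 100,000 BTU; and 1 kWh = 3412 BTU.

Heat load = 11900 kWh × 3412 = 40,602,800 BTU
Gas: input = 40,602,800 / 0.742 = 54,720,755 BTU = 547.2 therm → 547.2 × £0.826 = £451.99; + 4 × £9.13 standing = £488.51
Heat pump: 40,602,800 BTU / 3412 = 11,900 kWh heat; / 3.6 = 3,306 kWh in → × £0.174 = £575.17; + 4 × £14.63 standing = £633.69
Difference = |£488.51 − £633.69| = £145.17

£145.17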